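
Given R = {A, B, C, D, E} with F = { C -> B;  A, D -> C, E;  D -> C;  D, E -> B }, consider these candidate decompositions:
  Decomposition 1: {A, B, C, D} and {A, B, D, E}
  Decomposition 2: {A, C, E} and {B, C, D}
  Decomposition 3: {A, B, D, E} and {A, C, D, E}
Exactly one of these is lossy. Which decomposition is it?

Decomposition 2

Decomposition 1: common = {A, B, D}, closure = {A, B, C, D, E} → lossless.
Decomposition 2: common = {C}, closure = {B, C} → lossy.
Decomposition 3: common = {A, D, E}, closure = {A, B, C, D, E} → lossless.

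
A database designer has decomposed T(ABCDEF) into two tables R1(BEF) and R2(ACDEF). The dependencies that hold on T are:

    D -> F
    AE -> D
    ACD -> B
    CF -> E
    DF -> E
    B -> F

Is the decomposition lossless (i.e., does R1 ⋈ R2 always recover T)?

No

Common attributes: R1 ∩ R2 = {EF}.
No dependency enlarges {EF}, so (EF)⁺ = {EF}.
The closure contains neither all of R1 = {BEF} nor all of R2 = {ACDEF}, so the common attributes are not a superkey of either fragment. The join is lossy.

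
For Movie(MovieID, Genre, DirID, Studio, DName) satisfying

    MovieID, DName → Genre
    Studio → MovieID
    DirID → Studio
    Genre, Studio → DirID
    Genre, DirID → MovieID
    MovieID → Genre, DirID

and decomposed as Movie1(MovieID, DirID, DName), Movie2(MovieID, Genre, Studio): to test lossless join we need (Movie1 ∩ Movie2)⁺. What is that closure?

Movie1 ∩ Movie2 = {MovieID}.
MovieID → Genre, DirID applies, adding Genre, DirID
DirID → Studio applies, adding Studio
Closure: {MovieID, Genre, DirID, Studio}.

MovieID, Genre, DirID, Studio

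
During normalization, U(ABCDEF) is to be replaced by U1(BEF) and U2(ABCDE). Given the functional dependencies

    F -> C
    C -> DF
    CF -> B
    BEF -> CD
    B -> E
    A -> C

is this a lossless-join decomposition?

No

Common attributes: U1 ∩ U2 = {BE}.
No dependency enlarges {BE}, so (BE)⁺ = {BE}.
The closure contains neither all of U1 = {BEF} nor all of U2 = {ABCDE}, so the common attributes are not a superkey of either fragment. The join is lossy.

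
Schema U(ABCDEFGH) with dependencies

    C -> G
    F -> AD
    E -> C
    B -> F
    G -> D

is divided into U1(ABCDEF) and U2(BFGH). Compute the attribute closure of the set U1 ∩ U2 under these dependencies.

U1 ∩ U2 = {BF}.
F → AD applies, adding AD
Closure: {ABDF}.

ABDF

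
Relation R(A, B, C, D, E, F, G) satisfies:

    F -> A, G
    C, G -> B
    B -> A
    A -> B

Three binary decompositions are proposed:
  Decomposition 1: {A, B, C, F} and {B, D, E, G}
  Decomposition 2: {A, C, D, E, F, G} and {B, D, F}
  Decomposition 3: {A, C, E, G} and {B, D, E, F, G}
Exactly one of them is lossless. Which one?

Decomposition 1: common = {B}, closure = {A, B} → lossy.
Decomposition 2: common = {D, F}, closure = {A, B, D, F, G} → lossless.
Decomposition 3: common = {E, G}, closure = {E, G} → lossy.

Decomposition 2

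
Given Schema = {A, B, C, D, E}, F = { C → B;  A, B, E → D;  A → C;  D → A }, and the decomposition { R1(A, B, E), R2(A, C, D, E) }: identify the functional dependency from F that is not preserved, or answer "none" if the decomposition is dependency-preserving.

C → B

Check C → B: no single fragment contains all of {B, C}, and the restricted closure of {C} across the fragments never reaches {B}.
A, B, E → D is preserved.
A → C is preserved.
D → A is preserved.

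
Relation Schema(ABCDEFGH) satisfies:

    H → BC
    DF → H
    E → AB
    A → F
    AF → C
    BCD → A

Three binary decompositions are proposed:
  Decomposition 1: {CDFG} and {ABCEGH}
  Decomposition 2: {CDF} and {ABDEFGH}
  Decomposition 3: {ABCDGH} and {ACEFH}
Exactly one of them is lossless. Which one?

Decomposition 2

Decomposition 1: common = {CG}, closure = {CG} → lossy.
Decomposition 2: common = {DF}, closure = {ABCDFH} → lossless.
Decomposition 3: common = {ACH}, closure = {ABCFH} → lossy.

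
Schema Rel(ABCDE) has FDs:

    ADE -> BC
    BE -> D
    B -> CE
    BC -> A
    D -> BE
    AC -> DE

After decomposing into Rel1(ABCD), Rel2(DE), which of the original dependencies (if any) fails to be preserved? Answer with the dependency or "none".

none

ADE → BC: restricted closure across fragments reaches BC.
BE → D: restricted closure across fragments reaches D.
B → CE: restricted closure across fragments reaches CE.
BC → A lies within Rel1.
D → BE: restricted closure across fragments reaches BE.
AC → DE: restricted closure across fragments reaches DE.
Every dependency is enforceable on the fragments, so the decomposition is dependency-preserving.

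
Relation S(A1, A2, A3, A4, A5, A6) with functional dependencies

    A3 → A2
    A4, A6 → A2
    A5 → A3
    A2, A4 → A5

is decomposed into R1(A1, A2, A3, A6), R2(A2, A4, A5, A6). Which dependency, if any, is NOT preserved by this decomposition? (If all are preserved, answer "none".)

Check A5 → A3: no single fragment contains all of {A3, A5}, and the restricted closure of {A5} across the fragments never reaches {A3}.
A3 → A2 is preserved.
A4, A6 → A2 is preserved.
A2, A4 → A5 is preserved.

A5 → A3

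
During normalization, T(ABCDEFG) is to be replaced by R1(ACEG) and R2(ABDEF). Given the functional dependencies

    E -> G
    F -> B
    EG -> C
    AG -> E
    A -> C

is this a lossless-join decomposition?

Common attributes: R1 ∩ R2 = {AE}.
Closure of {AE}: E → G applies, adding G; EG → C applies, adding C. So (AE)⁺ = {ACEG}.
This closure contains every attribute of R1, so R1 ∩ R2 → R1. The join is lossless.

Yes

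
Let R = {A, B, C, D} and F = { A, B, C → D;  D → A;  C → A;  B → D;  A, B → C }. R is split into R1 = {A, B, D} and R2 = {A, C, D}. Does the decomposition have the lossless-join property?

Common attributes: R1 ∩ R2 = {A, D}.
No dependency enlarges {A, D}, so (A, D)⁺ = {A, D}.
The closure contains neither all of R1 = {A, B, D} nor all of R2 = {A, C, D}, so the common attributes are not a superkey of either fragment. The join is lossy.

No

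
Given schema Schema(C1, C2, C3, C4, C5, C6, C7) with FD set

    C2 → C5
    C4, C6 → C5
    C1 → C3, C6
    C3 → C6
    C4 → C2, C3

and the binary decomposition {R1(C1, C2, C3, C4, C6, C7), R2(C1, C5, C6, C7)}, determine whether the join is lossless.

No

Common attributes: R1 ∩ R2 = {C1, C6, C7}.
Closure of {C1, C6, C7}: C1 → C3, C6 applies, adding C3. So (C1, C6, C7)⁺ = {C1, C3, C6, C7}.
The closure contains neither all of R1 = {C1, C2, C3, C4, C6, C7} nor all of R2 = {C1, C5, C6, C7}, so the common attributes are not a superkey of either fragment. The join is lossy.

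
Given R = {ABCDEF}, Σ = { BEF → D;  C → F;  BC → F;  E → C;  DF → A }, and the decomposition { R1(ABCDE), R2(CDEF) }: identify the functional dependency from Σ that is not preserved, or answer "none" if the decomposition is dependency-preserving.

Check DF → A: no single fragment contains all of {ADF}, and the restricted closure of {DF} across the fragments never reaches {A}.
BEF → D is preserved.
C → F is preserved.
BC → F is preserved.
E → C is preserved.

DF → A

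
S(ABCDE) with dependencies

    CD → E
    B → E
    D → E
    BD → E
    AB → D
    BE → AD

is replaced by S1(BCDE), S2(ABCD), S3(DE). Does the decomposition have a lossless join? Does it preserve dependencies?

lossless and dependency-preserving

Lossless test (chase): Rows 1 and 2 agree on CD; apply CD→E and equate their E entries. Rows 1 and 2 agree on BE; apply BE→AD and equate their AD entries. Row 1 is now all distinguished symbols — the join is lossless.
Dependency preservation: BE → AD is not contained in any single fragment, but the restricted closure of its left-hand side across the fragments still reaches the right-hand side; the remaining FDs each lie inside some fragment. All dependencies are preserved.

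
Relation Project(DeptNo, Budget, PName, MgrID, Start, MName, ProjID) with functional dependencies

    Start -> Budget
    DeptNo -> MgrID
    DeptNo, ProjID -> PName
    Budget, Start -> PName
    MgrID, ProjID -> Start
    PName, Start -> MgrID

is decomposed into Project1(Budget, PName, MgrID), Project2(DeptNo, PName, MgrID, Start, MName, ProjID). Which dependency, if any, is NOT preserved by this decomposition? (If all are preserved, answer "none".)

Start -> Budget

Check Start → Budget: no single fragment contains all of {Budget, Start}, and the restricted closure of {Start} across the fragments never reaches {Budget}.
DeptNo → MgrID is preserved.
DeptNo, ProjID → PName is preserved.
Budget, Start → PName is preserved.
MgrID, ProjID → Start is preserved.
PName, Start → MgrID is preserved.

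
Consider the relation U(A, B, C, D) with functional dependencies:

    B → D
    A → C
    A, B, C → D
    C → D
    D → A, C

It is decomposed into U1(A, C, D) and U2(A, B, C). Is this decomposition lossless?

Common attributes: U1 ∩ U2 = {A, C}.
Closure of {A, C}: C → D applies, adding D. So (A, C)⁺ = {A, C, D}.
This closure contains every attribute of U1, so U1 ∩ U2 → U1. The join is lossless.

Yes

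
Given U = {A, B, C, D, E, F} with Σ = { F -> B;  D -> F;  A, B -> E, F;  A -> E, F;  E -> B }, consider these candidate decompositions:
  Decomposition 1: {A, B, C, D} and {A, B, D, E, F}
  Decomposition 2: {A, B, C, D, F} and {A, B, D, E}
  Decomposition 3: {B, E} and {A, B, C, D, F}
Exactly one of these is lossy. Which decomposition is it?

Decomposition 1: common = {A, B, D}, closure = {A, B, D, E, F} → lossless.
Decomposition 2: common = {A, B, D}, closure = {A, B, D, E, F} → lossless.
Decomposition 3: common = {B}, closure = {B} → lossy.

Decomposition 3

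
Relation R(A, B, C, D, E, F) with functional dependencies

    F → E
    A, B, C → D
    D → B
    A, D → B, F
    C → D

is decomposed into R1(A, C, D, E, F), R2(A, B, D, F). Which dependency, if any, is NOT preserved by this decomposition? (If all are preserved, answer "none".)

none

F → E lies within R1.
A, B, C → D: restricted closure across fragments reaches D.
D → B lies within R2.
A, D → B, F lies within R2.
C → D lies within R1.
Every dependency is enforceable on the fragments, so the decomposition is dependency-preserving.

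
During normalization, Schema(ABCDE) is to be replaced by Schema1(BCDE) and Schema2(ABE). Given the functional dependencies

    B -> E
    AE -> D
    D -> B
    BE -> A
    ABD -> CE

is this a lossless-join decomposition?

Common attributes: Schema1 ∩ Schema2 = {BE}.
Closure of {BE}: BE → A applies, adding A; AE → D applies, adding D; ABD → CE applies, adding C. So (BE)⁺ = {ABCDE}.
This closure contains every attribute of Schema1, so Schema1 ∩ Schema2 → Schema1. The join is lossless.

Yes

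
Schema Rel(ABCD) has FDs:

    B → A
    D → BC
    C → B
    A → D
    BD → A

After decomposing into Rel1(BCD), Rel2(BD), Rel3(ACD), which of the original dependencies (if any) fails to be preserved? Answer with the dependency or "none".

B → A: restricted closure across fragments reaches A.
D → BC lies within Rel1.
C → B lies within Rel1.
A → D lies within Rel3.
BD → A: restricted closure across fragments reaches A.
Every dependency is enforceable on the fragments, so the decomposition is dependency-preserving.

none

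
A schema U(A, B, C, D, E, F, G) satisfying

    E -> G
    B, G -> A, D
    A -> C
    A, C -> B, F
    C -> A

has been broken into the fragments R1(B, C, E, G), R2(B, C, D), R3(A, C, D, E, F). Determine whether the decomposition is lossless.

Chase test. Columns are A, B, C, D, E, F, G; row i has aⱼ where attribute j ∈ Ri, else bᵢⱼ.
Initial tableau (one row per fragment):
  row 1: b11 a2 a3 b14 a5 b16 a7
  row 2: b21 a2 a3 a4 b25 b26 b27
  row 3: a1 b32 a3 a4 a5 a6 b37
Rows 1 and 3 agree on E; apply E→G and equate their G entries.
Rows 1 and 2 agree on C; apply C→A and equate their A entries.
Rows 1 and 3 agree on C; apply C→A and equate their A entries.
Rows 1 and 2 agree on A, C; apply A, C→B, F and equate their B, F entries.
Rows 1 and 3 agree on A, C; apply A, C→B, F and equate their B, F entries.
Rows 1 and 3 agree on B, G; apply B, G→A, D and equate their A, D entries.
Row 1 is now all distinguished symbols — the join is lossless.

Yes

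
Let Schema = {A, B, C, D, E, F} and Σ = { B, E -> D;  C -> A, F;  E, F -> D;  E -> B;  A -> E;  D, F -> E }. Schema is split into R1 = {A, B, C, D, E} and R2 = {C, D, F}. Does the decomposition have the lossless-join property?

Common attributes: R1 ∩ R2 = {C, D}.
Closure of {C, D}: C → A, F applies, adding A, F; A → E applies, adding E; E → B applies, adding B. So (C, D)⁺ = {A, B, C, D, E, F}.
This closure contains every attribute of R1, so R1 ∩ R2 → R1. The join is lossless.

Yes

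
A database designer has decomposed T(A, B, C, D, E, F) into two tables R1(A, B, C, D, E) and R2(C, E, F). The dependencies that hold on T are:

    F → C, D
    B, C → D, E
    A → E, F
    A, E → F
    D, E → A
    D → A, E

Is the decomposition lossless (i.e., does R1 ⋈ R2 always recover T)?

Common attributes: R1 ∩ R2 = {C, E}.
No dependency enlarges {C, E}, so (C, E)⁺ = {C, E}.
The closure contains neither all of R1 = {A, B, C, D, E} nor all of R2 = {C, E, F}, so the common attributes are not a superkey of either fragment. The join is lossy.

No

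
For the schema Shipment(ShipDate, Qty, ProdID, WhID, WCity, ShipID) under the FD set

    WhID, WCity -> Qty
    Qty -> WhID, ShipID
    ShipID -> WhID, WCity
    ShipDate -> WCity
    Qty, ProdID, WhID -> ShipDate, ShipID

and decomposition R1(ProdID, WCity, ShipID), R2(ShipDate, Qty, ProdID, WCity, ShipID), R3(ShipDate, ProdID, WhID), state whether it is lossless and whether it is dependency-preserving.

lossy and not dependency-preserving

Lossless test (chase): Rows 1 and 2 agree on ShipID; apply ShipID→WhID, WCity and equate their WhID, WCity entries. Rows 2 and 3 agree on ShipDate; apply ShipDate→WCity and equate their WCity entries. Rows 1 and 2 agree on WhID, WCity; apply WhID, WCity→Qty and equate their Qty entries. Rows 1 and 2 agree on Qty, ProdID, WhID; apply Qty, ProdID, WhID→ShipDate, ShipID and equate their ShipDate, ShipID entries. No row becomes fully distinguished — the join is lossy.
Dependency preservation: the restricted closure of {WhID, WCity} across the fragments never reaches {Qty}, so WhID, WCity → Qty cannot be enforced without a join — not preserved.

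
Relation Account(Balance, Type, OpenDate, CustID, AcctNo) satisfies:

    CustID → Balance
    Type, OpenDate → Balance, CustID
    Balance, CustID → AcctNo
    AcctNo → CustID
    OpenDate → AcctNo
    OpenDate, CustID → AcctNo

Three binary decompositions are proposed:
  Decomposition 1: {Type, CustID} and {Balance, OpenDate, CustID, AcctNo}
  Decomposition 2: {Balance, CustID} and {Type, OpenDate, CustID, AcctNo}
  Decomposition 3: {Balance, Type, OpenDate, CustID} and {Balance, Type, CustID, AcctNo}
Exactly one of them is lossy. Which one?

Decomposition 1

Decomposition 1: common = {CustID}, closure = {Balance, CustID, AcctNo} → lossy.
Decomposition 2: common = {CustID}, closure = {Balance, CustID, AcctNo} → lossless.
Decomposition 3: common = {Balance, Type, CustID}, closure = {Balance, Type, CustID, AcctNo} → lossless.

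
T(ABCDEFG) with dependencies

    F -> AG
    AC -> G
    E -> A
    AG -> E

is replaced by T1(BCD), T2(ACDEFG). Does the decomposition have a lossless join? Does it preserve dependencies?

lossy but dependency-preserving

Lossless test: (CD)⁺ = {CD}, which is a superkey of neither fragment — lossy.
Dependency preservation: every FD's attributes lie within a single fragment, so each can be enforced locally — preserved.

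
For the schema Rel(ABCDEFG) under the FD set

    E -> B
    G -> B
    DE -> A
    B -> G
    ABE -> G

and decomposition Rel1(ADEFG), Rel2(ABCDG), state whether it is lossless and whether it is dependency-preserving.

Lossless test: (ADG)⁺ = {ABDG}, which is a superkey of neither fragment — lossy.
Dependency preservation: E → B; ABE → G are not contained in any single fragment, but the restricted closure of each left-hand side across the fragments still reaches the right-hand side; the remaining FDs each lie inside some fragment. All dependencies are preserved.

lossy but dependency-preserving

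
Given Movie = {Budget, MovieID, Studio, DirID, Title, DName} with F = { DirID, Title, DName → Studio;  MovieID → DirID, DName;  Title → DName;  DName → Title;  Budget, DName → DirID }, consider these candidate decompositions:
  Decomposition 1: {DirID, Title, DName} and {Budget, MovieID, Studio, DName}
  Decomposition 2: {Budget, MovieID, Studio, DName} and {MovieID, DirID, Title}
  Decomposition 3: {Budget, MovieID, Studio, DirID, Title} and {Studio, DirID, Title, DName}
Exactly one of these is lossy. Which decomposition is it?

Decomposition 1: common = {DName}, closure = {Title, DName} → lossy.
Decomposition 2: common = {MovieID}, closure = {MovieID, Studio, DirID, Title, DName} → lossless.
Decomposition 3: common = {Studio, DirID, Title}, closure = {Studio, DirID, Title, DName} → lossless.

Decomposition 1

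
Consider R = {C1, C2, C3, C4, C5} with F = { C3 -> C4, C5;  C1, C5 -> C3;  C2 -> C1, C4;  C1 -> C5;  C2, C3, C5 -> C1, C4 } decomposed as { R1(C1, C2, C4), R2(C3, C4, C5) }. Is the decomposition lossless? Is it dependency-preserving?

Lossless test: (C4)⁺ = {C4}, which is a superkey of neither fragment — lossy.
Dependency preservation: the restricted closure of {C1, C5} across the fragments never reaches {C3}, so C1, C5 → C3 cannot be enforced without a join — not preserved.

lossy and not dependency-preserving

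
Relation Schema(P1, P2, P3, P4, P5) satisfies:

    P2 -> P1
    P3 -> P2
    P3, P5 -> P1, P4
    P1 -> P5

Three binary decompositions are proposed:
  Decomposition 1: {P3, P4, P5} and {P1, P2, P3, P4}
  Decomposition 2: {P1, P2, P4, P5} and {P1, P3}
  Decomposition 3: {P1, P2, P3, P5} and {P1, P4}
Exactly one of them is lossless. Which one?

Decomposition 1

Decomposition 1: common = {P3, P4}, closure = {P1, P2, P3, P4, P5} → lossless.
Decomposition 2: common = {P1}, closure = {P1, P5} → lossy.
Decomposition 3: common = {P1}, closure = {P1, P5} → lossy.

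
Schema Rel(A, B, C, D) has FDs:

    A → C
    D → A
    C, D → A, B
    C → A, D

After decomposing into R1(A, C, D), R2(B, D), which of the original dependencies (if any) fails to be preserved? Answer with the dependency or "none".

none

A → C lies within R1.
D → A lies within R1.
C, D → A, B: restricted closure across fragments reaches A, B.
C → A, D lies within R1.
Every dependency is enforceable on the fragments, so the decomposition is dependency-preserving.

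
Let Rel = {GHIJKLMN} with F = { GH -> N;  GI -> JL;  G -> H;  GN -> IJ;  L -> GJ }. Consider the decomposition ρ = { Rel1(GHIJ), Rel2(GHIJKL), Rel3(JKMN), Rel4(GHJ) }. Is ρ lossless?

Chase test. Columns are GHIJKLMN; row i has aⱼ where attribute j ∈ Reli, else bᵢⱼ.
Initial tableau (one row per fragment):
  row 1: a1 a2 a3 a4 b15 b16 b17 b18
  row 2: a1 a2 a3 a4 a5 a6 b27 b28
  row 3: b31 b32 b33 a4 a5 b36 a7 a8
  row 4: a1 a2 b43 a4 b45 b46 b47 b48
Rows 1 and 2 agree on GH; apply GH→N and equate their N entries.
Rows 1 and 4 agree on GH; apply GH→N and equate their N entries.
Rows 1 and 2 agree on GI; apply GI→JL and equate their JL entries.
Rows 1 and 4 agree on GN; apply GN→IJ and equate their IJ entries.
Rows 1 and 4 agree on GI; apply GI→JL and equate their JL entries.
No row becomes fully distinguished — the join is lossy.

No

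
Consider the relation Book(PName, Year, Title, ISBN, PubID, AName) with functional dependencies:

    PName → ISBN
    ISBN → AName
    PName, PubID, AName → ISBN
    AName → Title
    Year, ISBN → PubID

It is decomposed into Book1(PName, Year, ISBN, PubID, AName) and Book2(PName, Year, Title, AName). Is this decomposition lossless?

Yes

Common attributes: Book1 ∩ Book2 = {PName, Year, AName}.
Closure of {PName, Year, AName}: PName → ISBN applies, adding ISBN; AName → Title applies, adding Title; Year, ISBN → PubID applies, adding PubID. So (PName, Year, AName)⁺ = {PName, Year, Title, ISBN, PubID, AName}.
This closure contains every attribute of Book1, so Book1 ∩ Book2 → Book1. The join is lossless.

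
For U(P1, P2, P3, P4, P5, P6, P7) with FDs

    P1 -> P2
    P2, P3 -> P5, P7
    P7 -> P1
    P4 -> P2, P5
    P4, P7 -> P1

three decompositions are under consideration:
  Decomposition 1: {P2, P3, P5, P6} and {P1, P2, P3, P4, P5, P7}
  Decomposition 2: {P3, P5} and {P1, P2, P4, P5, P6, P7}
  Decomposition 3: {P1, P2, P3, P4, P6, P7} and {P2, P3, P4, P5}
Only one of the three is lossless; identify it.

Decomposition 3

Decomposition 1: common = {P2, P3, P5}, closure = {P1, P2, P3, P5, P7} → lossy.
Decomposition 2: common = {P5}, closure = {P5} → lossy.
Decomposition 3: common = {P2, P3, P4}, closure = {P1, P2, P3, P4, P5, P7} → lossless.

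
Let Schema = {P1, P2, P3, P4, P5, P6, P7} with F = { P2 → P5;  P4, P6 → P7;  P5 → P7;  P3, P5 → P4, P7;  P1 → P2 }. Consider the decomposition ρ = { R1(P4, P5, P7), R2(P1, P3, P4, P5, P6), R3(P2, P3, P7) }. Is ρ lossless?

No

Chase test. Columns are P1, P2, P3, P4, P5, P6, P7; row i has aⱼ where attribute j ∈ Ri, else bᵢⱼ.
Initial tableau (one row per fragment):
  row 1: b11 b12 b13 a4 a5 b16 a7
  row 2: a1 b22 a3 a4 a5 a6 b27
  row 3: b31 a2 a3 b34 b35 b36 a7
Rows 1 and 2 agree on P5; apply P5→P7 and equate their P7 entries.
No row becomes fully distinguished — the join is lossy.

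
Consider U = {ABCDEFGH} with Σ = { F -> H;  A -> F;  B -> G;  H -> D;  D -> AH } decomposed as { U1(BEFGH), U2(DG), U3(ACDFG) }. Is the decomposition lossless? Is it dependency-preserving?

lossy but dependency-preserving

Lossless test (chase): Rows 1 and 3 agree on F; apply F→H and equate their H entries. Rows 1 and 3 agree on H; apply H→D and equate their D entries. Rows 1 and 2 agree on D; apply D→AH and equate their AH entries. Rows 1 and 3 agree on D; apply D→AH and equate their AH entries. Rows 1 and 2 agree on A; apply A→F and equate their F entries. No row becomes fully distinguished — the join is lossy.
Dependency preservation: H → D; D → AH are not contained in any single fragment, but the restricted closure of each left-hand side across the fragments still reaches the right-hand side; the remaining FDs each lie inside some fragment. All dependencies are preserved.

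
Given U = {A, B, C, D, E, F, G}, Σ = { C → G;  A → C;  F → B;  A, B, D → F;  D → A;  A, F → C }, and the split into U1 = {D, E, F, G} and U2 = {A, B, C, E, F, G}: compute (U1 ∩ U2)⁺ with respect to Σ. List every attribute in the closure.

U1 ∩ U2 = {E, F, G}.
F → B applies, adding B
Closure: {B, E, F, G}.

B, E, F, G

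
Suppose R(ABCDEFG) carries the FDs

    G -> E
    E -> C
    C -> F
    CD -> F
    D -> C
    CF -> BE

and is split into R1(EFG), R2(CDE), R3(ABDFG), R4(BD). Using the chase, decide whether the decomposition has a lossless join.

Yes

Chase test. Columns are ABCDEFG; row i has aⱼ where attribute j ∈ Ri, else bᵢⱼ.
Initial tableau (one row per fragment):
  row 1: b11 b12 b13 b14 a5 a6 a7
  row 2: b21 b22 a3 a4 a5 b26 b27
  row 3: a1 a2 b33 a4 b35 a6 a7
  row 4: b41 a2 b43 a4 b45 b46 b47
Rows 1 and 3 agree on G; apply G→E and equate their E entries.
Rows 1 and 2 agree on E; apply E→C and equate their C entries.
Rows 1 and 3 agree on E; apply E→C and equate their C entries.
Rows 1 and 2 agree on C; apply C→F and equate their F entries.
Rows 2 and 4 agree on D; apply D→C and equate their C entries.
Rows 1 and 2 agree on CF; apply CF→BE and equate their BE entries.
Rows 1 and 3 agree on CF; apply CF→BE and equate their BE entries.
Rows 1 and 4 agree on C; apply C→F and equate their F entries.
Rows 1 and 4 agree on CF; apply CF→BE and equate their BE entries.
Row 3 is now all distinguished symbols — the join is lossless.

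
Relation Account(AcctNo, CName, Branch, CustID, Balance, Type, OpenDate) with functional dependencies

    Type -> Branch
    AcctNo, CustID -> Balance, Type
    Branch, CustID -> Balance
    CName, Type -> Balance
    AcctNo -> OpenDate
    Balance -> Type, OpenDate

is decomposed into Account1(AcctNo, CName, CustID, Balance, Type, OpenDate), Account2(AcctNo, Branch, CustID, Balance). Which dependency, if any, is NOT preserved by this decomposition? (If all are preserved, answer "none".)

Check Type → Branch: no single fragment contains all of {Branch, Type}, and the restricted closure of {Type} across the fragments never reaches {Branch}.
AcctNo, CustID → Balance, Type is preserved.
Branch, CustID → Balance is preserved.
CName, Type → Balance is preserved.
AcctNo → OpenDate is preserved.
Balance → Type, OpenDate is preserved.

Type -> Branch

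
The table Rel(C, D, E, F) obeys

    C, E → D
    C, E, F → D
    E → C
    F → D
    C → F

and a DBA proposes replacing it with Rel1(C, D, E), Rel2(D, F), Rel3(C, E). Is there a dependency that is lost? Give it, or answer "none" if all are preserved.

Check C → F: no single fragment contains all of {C, F}, and the restricted closure of {C} across the fragments never reaches {F}.
C, E → D is preserved.
C, E, F → D is preserved.
E → C is preserved.
F → D is preserved.

C → F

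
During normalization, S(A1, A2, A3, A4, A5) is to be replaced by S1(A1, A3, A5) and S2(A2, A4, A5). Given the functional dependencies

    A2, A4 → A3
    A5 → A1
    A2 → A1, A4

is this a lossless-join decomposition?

Common attributes: S1 ∩ S2 = {A5}.
Closure of {A5}: A5 → A1 applies, adding A1. So (A5)⁺ = {A1, A5}.
The closure contains neither all of S1 = {A1, A3, A5} nor all of S2 = {A2, A4, A5}, so the common attributes are not a superkey of either fragment. The join is lossy.

No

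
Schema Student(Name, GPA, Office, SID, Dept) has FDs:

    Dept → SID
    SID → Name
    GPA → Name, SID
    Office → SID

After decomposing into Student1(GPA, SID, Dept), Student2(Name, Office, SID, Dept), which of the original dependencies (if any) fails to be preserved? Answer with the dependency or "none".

none

Dept → SID lies within Student1.
SID → Name lies within Student2.
GPA → Name, SID: restricted closure across fragments reaches Name, SID.
Office → SID lies within Student2.
Every dependency is enforceable on the fragments, so the decomposition is dependency-preserving.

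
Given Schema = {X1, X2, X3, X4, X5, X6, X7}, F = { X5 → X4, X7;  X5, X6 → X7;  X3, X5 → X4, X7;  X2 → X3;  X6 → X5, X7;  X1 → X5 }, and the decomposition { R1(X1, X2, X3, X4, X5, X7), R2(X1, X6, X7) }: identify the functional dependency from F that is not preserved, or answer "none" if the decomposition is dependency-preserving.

Check X6 → X5, X7: no single fragment contains all of {X5, X6, X7}, and the restricted closure of {X6} across the fragments never reaches {X5, X7}.
X5 → X4, X7 is preserved.
X5, X6 → X7 is preserved.
X3, X5 → X4, X7 is preserved.
X2 → X3 is preserved.
X1 → X5 is preserved.

X6 → X5, X7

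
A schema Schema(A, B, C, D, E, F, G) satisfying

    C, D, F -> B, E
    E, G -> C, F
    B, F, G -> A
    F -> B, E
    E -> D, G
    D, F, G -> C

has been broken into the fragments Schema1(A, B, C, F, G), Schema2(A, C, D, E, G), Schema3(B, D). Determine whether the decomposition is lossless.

Chase test. Columns are A, B, C, D, E, F, G; row i has aⱼ where attribute j ∈ Schemai, else bᵢⱼ.
Initial tableau (one row per fragment):
  row 1: a1 a2 a3 b14 b15 a6 a7
  row 2: a1 b22 a3 a4 a5 b26 a7
  row 3: b31 a2 b33 a4 b35 b36 b37
No row becomes fully distinguished — the join is lossy.

No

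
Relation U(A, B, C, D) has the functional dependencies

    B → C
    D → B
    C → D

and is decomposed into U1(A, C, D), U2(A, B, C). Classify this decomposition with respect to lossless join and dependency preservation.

lossless and dependency-preserving

Lossless test: (A, C)⁺ = {A, B, C, D}, which contains all of one fragment — lossless.
Dependency preservation: D → B is not contained in any single fragment, but the restricted closure of its left-hand side across the fragments still reaches the right-hand side; the remaining FDs each lie inside some fragment. All dependencies are preserved.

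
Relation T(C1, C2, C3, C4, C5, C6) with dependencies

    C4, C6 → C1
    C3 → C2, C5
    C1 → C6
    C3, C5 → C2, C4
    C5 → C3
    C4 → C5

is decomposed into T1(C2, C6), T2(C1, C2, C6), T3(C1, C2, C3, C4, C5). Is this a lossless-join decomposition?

Yes

Chase test. Columns are C1, C2, C3, C4, C5, C6; row i has aⱼ where attribute j ∈ Ti, else bᵢⱼ.
Initial tableau (one row per fragment):
  row 1: b11 a2 b13 b14 b15 a6
  row 2: a1 a2 b23 b24 b25 a6
  row 3: a1 a2 a3 a4 a5 b36
Rows 2 and 3 agree on C1; apply C1→C6 and equate their C6 entries.
Row 3 is now all distinguished symbols — the join is lossless.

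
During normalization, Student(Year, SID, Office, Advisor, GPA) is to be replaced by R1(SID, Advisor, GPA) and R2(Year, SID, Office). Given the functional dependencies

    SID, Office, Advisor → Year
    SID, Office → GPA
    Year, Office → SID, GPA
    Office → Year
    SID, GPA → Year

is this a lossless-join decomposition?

No

Common attributes: R1 ∩ R2 = {SID}.
No dependency enlarges {SID}, so (SID)⁺ = {SID}.
The closure contains neither all of R1 = {SID, Advisor, GPA} nor all of R2 = {Year, SID, Office}, so the common attributes are not a superkey of either fragment. The join is lossy.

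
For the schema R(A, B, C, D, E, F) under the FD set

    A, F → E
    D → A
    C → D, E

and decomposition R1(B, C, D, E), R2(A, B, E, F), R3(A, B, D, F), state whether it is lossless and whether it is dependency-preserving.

Lossless test (chase): Rows 2 and 3 agree on A, F; apply A, F→E and equate their E entries. Rows 1 and 3 agree on D; apply D→A and equate their A entries. No row becomes fully distinguished — the join is lossy.
Dependency preservation: every FD's attributes lie within a single fragment, so each can be enforced locally — preserved.

lossy but dependency-preserving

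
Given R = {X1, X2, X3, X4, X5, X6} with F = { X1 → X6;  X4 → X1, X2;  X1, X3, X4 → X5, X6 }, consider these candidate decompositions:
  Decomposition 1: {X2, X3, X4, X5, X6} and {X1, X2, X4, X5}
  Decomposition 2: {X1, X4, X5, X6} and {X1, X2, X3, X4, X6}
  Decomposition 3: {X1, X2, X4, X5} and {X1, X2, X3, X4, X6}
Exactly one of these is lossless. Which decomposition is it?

Decomposition 1: common = {X2, X4, X5}, closure = {X1, X2, X4, X5, X6} → lossless.
Decomposition 2: common = {X1, X4, X6}, closure = {X1, X2, X4, X6} → lossy.
Decomposition 3: common = {X1, X2, X4}, closure = {X1, X2, X4, X6} → lossy.

Decomposition 1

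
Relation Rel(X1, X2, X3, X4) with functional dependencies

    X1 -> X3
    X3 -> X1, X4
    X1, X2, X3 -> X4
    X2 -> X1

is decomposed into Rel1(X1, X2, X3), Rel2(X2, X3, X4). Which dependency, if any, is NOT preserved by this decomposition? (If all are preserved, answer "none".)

none

X1 → X3 lies within Rel1.
X3 → X1, X4: restricted closure across fragments reaches X1, X4.
X1, X2, X3 → X4: restricted closure across fragments reaches X4.
X2 → X1 lies within Rel1.
Every dependency is enforceable on the fragments, so the decomposition is dependency-preserving.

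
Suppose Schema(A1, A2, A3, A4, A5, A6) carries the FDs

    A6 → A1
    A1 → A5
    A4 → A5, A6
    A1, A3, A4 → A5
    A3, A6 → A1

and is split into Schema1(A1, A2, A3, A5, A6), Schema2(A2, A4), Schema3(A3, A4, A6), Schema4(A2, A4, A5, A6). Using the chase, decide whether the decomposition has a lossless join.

No

Chase test. Columns are A1, A2, A3, A4, A5, A6; row i has aⱼ where attribute j ∈ Schemai, else bᵢⱼ.
Initial tableau (one row per fragment):
  row 1: a1 a2 a3 b14 a5 a6
  row 2: b21 a2 b23 a4 b25 b26
  row 3: b31 b32 a3 a4 b35 a6
  row 4: b41 a2 b43 a4 a5 a6
Rows 1 and 3 agree on A6; apply A6→A1 and equate their A1 entries.
Rows 1 and 4 agree on A6; apply A6→A1 and equate their A1 entries.
Rows 1 and 3 agree on A1; apply A1→A5 and equate their A5 entries.
Rows 2 and 3 agree on A4; apply A4→A5, A6 and equate their A5, A6 entries.
Rows 1 and 2 agree on A6; apply A6→A1 and equate their A1 entries.
No row becomes fully distinguished — the join is lossy.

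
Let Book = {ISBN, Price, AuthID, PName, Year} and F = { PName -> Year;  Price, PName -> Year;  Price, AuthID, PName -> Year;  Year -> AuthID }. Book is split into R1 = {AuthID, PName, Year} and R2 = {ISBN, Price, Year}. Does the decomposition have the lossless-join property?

Common attributes: R1 ∩ R2 = {Year}.
Closure of {Year}: Year → AuthID applies, adding AuthID. So (Year)⁺ = {AuthID, Year}.
The closure contains neither all of R1 = {AuthID, PName, Year} nor all of R2 = {ISBN, Price, Year}, so the common attributes are not a superkey of either fragment. The join is lossy.

No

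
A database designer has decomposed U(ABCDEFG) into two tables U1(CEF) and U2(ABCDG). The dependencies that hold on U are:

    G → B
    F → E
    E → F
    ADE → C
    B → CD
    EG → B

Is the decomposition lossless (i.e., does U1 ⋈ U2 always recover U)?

No

Common attributes: U1 ∩ U2 = {C}.
No dependency enlarges {C}, so (C)⁺ = {C}.
The closure contains neither all of U1 = {CEF} nor all of U2 = {ABCDG}, so the common attributes are not a superkey of either fragment. The join is lossy.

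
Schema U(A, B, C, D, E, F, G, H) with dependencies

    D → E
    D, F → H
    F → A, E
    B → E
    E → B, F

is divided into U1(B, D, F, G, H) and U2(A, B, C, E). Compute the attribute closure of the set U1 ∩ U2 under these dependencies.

U1 ∩ U2 = {B}.
B → E applies, adding E
E → B, F applies, adding F
F → A, E applies, adding A
Closure: {A, B, E, F}.

A, B, E, F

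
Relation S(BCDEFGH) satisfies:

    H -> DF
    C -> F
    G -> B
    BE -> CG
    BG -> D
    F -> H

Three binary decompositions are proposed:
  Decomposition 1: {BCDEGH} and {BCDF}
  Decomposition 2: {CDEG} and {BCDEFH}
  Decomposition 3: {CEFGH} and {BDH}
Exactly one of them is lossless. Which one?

Decomposition 1

Decomposition 1: common = {BCD}, closure = {BCDFH} → lossless.
Decomposition 2: common = {CDE}, closure = {CDEFH} → lossy.
Decomposition 3: common = {H}, closure = {DFH} → lossy.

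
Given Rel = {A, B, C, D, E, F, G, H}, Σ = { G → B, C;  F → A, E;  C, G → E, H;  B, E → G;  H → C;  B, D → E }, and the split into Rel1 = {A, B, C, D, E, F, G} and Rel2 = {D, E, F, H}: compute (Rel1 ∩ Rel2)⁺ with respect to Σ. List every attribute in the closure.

A, D, E, F

Rel1 ∩ Rel2 = {D, E, F}.
F → A, E applies, adding A
Closure: {A, D, E, F}.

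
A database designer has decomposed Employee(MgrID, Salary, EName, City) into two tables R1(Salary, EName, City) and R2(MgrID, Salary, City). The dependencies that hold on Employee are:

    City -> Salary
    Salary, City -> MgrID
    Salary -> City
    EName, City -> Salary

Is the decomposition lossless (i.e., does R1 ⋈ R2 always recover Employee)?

Common attributes: R1 ∩ R2 = {Salary, City}.
Closure of {Salary, City}: Salary, City → MgrID applies, adding MgrID. So (Salary, City)⁺ = {MgrID, Salary, City}.
This closure contains every attribute of R2, so R1 ∩ R2 → R2. The join is lossless.

Yes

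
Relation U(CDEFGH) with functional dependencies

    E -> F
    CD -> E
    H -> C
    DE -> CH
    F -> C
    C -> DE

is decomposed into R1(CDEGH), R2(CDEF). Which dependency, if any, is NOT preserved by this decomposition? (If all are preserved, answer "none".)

none

E → F lies within R2.
CD → E lies within R1.
H → C lies within R1.
DE → CH lies within R1.
F → C lies within R2.
C → DE lies within R1.
Every dependency is enforceable on the fragments, so the decomposition is dependency-preserving.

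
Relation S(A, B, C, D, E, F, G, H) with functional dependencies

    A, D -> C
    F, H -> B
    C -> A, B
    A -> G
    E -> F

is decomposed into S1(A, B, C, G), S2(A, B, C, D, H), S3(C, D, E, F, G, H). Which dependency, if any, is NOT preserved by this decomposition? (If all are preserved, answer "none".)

F, H -> B

Check F, H → B: no single fragment contains all of {B, F, H}, and the restricted closure of {F, H} across the fragments never reaches {B}.
A, D → C is preserved.
C → A, B is preserved.
A → G is preserved.
E → F is preserved.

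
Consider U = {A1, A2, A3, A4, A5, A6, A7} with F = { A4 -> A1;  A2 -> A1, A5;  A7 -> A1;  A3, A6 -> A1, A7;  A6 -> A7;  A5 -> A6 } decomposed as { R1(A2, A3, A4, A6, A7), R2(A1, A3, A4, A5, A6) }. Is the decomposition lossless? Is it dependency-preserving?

lossy and not dependency-preserving

Lossless test: (A3, A4, A6)⁺ = {A1, A3, A4, A6, A7}, which is a superkey of neither fragment — lossy.
Dependency preservation: the restricted closure of {A2} across the fragments never reaches {A1, A5}, so A2 → A1, A5 cannot be enforced without a join — not preserved.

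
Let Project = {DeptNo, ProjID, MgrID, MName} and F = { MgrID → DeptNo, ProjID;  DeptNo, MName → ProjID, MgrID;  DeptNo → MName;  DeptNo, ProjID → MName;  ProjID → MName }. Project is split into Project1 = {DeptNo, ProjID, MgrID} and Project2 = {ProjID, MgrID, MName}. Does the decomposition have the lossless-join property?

Yes

Common attributes: Project1 ∩ Project2 = {ProjID, MgrID}.
Closure of {ProjID, MgrID}: MgrID → DeptNo, ProjID applies, adding DeptNo; DeptNo → MName applies, adding MName. So (ProjID, MgrID)⁺ = {DeptNo, ProjID, MgrID, MName}.
This closure contains every attribute of Project1, so Project1 ∩ Project2 → Project1. The join is lossless.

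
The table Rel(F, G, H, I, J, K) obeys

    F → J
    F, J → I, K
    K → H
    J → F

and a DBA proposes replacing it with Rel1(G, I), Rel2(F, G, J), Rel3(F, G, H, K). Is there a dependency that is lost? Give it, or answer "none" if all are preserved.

F, J → I, K

Check F, J → I, K: no single fragment contains all of {F, I, J, K}, and the restricted closure of {F, J} across the fragments never reaches {I, K}.
F → J is preserved.
K → H is preserved.
J → F is preserved.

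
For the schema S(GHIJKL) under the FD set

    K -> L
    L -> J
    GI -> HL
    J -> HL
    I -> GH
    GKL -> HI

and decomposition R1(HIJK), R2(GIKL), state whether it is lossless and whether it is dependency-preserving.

Lossless test: (IK)⁺ = {GHIJKL}, which contains all of one fragment — lossless.
Dependency preservation: the restricted closure of {L} across the fragments never reaches {J}, so L → J cannot be enforced without a join — not preserved.

lossless but not dependency-preserving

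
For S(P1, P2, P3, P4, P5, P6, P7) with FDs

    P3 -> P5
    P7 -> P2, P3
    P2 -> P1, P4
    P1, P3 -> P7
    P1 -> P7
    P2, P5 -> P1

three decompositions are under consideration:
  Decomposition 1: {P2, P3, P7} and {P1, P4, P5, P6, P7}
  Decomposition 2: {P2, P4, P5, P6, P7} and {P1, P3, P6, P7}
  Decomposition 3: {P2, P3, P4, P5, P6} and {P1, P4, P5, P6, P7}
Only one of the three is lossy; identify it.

Decomposition 1: common = {P7}, closure = {P1, P2, P3, P4, P5, P7} → lossless.
Decomposition 2: common = {P6, P7}, closure = {P1, P2, P3, P4, P5, P6, P7} → lossless.
Decomposition 3: common = {P4, P5, P6}, closure = {P4, P5, P6} → lossy.

Decomposition 3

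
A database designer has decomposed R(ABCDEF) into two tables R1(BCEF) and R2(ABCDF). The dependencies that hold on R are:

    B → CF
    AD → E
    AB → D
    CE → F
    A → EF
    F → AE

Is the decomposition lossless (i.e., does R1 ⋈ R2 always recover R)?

Common attributes: R1 ∩ R2 = {BCF}.
Closure of {BCF}: F → AE applies, adding AE; AB → D applies, adding D. So (BCF)⁺ = {ABCDEF}.
This closure contains every attribute of R1, so R1 ∩ R2 → R1. The join is lossless.

Yes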